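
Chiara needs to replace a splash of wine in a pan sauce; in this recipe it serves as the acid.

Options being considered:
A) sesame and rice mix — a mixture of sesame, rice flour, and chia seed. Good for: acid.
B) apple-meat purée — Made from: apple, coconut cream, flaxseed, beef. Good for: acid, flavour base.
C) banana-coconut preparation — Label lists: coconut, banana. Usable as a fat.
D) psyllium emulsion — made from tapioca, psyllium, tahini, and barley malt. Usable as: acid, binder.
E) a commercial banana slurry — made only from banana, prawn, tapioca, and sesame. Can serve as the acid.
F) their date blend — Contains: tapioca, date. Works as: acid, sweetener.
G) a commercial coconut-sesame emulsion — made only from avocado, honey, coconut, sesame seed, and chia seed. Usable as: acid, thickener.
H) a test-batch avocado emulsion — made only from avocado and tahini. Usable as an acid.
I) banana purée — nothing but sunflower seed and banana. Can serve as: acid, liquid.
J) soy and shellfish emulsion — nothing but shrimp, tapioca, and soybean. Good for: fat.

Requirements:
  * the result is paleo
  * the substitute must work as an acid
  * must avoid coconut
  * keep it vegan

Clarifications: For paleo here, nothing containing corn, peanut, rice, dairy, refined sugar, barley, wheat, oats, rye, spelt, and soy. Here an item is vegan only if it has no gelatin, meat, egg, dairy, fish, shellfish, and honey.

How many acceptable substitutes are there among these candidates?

3

A: has rice flour, so not paleo — reject
B: has beef, so not vegan; has coconut cream, so not coconut-free — no
C: not usable as an acid; has coconut, so not coconut-free — reject
D: has barley malt, so not paleo — out
E: has prawn, so not vegan — no
F: only date and tapioca; none excluded — keep
G: has honey, so not vegan; has coconut, so not coconut-free — reject
H: only tahini and avocado; none excluded — keep
I: only banana and sunflower seed; none excluded — keep
J: not usable as an acid; has soybean, so not paleo (and 1 more) — out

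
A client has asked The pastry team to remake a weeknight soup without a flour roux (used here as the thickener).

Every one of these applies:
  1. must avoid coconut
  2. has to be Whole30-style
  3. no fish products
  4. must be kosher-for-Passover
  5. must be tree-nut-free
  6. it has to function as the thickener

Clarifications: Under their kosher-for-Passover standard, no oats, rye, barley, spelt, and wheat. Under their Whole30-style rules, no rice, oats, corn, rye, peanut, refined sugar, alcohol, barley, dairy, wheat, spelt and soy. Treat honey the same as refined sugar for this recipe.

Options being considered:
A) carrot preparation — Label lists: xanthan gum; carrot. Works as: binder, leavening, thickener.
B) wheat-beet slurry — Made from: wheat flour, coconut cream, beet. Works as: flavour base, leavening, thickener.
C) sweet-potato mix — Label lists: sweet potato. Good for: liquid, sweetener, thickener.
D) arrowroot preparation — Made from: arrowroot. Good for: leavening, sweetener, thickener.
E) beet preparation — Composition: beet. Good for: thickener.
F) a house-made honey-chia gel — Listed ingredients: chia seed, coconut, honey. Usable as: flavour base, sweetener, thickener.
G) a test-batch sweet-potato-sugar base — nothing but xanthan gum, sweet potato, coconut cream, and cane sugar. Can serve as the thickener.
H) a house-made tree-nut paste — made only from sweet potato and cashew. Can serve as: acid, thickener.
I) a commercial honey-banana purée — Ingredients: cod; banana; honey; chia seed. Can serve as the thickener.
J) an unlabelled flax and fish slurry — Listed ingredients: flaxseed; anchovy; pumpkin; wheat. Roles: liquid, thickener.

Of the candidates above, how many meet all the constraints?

A: works as a thickener, Whole30-style, kosher-for-Passover — OK
B: has wheat flour, so not kosher-for-Passover; has wheat flour, so not Whole30-style (and 1 more) — reject
C: all constraints satisfied — valid
D: works as a thickener, no tree nuts, no coconut — OK
E: nothing on the exclusion list — OK
F: has honey, so not Whole30-style; has coconut, so not coconut-free — out
G: has cane sugar, so not Whole30-style; has coconut cream, so not coconut-free — no
H: has cashew, so not tree-nut-free — out
I: has honey, so not Whole30-style; has cod, so not fish-free — reject
J: has wheat, so not kosher-for-Passover; has wheat, so not Whole30-style (and 1 more) — reject

4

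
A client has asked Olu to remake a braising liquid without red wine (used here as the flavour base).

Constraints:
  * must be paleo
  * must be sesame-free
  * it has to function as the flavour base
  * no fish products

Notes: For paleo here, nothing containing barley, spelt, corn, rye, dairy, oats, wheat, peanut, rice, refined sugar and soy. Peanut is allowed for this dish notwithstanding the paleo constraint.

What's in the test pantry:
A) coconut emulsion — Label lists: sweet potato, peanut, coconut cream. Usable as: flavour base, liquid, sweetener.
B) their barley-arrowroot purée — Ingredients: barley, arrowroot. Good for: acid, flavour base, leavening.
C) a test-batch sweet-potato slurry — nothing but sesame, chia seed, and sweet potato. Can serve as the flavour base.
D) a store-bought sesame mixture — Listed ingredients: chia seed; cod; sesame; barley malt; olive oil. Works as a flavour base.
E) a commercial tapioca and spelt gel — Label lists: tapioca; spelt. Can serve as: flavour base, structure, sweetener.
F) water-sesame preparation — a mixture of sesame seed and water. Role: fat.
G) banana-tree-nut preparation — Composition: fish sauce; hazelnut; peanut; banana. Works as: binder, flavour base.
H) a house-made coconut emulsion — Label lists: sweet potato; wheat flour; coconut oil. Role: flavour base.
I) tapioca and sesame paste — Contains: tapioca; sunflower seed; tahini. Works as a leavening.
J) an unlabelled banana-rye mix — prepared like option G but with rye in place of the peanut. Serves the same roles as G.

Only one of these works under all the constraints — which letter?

A: peanut is permitted under the paleo carve-out; nothing else excluded — valid
B: has barley, so not paleo — reject
C: has sesame, so not sesame-free — reject
D: has barley malt, so not paleo; has sesame, so not sesame-free (and 1 more) — reject
E: has spelt, so not paleo — no
F: not usable as a flavour base; has sesame seed, so not sesame-free — out
G: has fish sauce, so not fish-free — no
H: has wheat flour, so not paleo — no
I: not usable as a flavour base; has tahini, so not sesame-free — no
J: has rye, so not paleo; has fish sauce, so not fish-free — no

A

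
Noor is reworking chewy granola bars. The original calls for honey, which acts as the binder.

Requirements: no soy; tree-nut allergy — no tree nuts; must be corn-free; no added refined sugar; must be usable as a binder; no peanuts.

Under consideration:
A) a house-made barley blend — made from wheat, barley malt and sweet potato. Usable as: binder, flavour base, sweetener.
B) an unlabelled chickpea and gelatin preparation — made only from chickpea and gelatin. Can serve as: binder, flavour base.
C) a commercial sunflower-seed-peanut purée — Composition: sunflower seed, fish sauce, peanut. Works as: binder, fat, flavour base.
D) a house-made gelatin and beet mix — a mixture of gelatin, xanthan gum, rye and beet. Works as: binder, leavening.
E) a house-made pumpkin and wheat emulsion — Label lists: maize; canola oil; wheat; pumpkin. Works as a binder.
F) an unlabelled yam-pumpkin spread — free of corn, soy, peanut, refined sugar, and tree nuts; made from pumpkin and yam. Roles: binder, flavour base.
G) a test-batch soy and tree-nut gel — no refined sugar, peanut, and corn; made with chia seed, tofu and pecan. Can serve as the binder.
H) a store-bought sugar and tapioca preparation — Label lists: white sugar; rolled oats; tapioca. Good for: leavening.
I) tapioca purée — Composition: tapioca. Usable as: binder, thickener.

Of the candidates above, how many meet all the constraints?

5

A: no tree nuts, no soy — keep
B: only gelatin and chickpea; none excluded — valid
C: has peanut, so not peanut-free — no
D: gelatin and rye etc. — none of it excluded — keep
E: has maize, so not corn-free — no
F: no peanut, no tree nuts — valid
G: has tofu, so not soy-free; has pecan, so not tree-nut-free — out
H: not usable as a binder; has white sugar, so not no-added-sugar — no
I: only tapioca; none excluded — OK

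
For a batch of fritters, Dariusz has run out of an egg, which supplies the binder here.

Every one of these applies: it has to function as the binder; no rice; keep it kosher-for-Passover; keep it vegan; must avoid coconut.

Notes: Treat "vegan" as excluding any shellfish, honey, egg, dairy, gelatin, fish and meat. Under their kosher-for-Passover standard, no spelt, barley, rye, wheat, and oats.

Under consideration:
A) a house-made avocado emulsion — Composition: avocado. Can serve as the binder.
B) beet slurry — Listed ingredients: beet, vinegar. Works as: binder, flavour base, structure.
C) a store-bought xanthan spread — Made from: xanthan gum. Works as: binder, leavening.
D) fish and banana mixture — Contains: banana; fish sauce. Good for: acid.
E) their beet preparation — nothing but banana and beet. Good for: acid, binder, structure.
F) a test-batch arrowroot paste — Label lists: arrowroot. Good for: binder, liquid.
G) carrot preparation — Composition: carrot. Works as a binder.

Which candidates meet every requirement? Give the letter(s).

A: all constraints satisfied — valid
B: only beet and vinegar; none excluded — keep
C: all constraints satisfied — keep
D: not usable as a binder; has fish sauce, so not vegan — reject
E: only banana and beet; none excluded — valid
F: nothing on the exclusion list — keep
G: no rice, vegan — keep

A, B, C, E, F, G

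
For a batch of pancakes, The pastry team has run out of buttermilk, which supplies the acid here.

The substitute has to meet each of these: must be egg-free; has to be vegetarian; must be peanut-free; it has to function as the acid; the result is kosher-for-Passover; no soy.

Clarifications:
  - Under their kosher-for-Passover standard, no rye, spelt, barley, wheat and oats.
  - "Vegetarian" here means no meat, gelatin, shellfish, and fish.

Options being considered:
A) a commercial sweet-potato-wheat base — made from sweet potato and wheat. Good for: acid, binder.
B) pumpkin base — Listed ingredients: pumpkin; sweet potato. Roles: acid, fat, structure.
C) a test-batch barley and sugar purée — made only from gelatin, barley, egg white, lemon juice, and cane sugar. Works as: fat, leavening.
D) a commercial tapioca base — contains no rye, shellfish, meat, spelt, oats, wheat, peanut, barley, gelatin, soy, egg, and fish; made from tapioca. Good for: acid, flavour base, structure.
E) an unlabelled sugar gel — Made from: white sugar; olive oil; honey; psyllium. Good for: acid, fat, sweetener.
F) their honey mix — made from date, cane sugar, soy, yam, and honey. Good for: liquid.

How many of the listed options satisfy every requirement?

A: has wheat, so not kosher-for-Passover — no
B: no peanut, no soy — keep
C: not usable as an acid; has barley, so not kosher-for-Passover (and 2 more) — reject
D: works as an acid, no peanut, no egg — keep
E: no soy, vegetarian — OK
F: not usable as an acid; has soy, so not soy-free — out

3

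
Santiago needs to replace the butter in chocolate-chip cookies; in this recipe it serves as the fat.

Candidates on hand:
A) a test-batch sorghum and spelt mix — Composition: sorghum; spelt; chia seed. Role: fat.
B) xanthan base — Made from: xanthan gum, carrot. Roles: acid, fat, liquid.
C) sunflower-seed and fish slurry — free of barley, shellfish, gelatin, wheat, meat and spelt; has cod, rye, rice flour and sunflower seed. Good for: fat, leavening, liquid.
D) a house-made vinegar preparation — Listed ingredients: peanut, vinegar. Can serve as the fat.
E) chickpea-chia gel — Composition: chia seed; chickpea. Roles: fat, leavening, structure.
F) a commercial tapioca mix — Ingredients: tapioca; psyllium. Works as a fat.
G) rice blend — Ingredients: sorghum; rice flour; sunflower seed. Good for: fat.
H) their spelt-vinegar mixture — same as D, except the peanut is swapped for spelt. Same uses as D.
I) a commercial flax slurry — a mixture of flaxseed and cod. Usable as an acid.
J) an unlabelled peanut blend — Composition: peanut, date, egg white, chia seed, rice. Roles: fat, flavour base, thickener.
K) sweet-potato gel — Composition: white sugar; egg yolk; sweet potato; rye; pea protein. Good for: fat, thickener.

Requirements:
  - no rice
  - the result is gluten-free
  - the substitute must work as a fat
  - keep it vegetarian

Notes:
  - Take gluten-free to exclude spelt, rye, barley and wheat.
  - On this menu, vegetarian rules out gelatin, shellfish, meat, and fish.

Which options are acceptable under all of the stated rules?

B, D, E, F

A: has spelt, so not gluten-free — out
B: only carrot and xanthan gum; none excluded — valid
C: has rye, so not gluten-free; has cod, so not vegetarian (and 1 more) — no
D: no rice, vegetarian — keep
E: gluten-free, vegetarian — valid
F: vegetarian, gluten-free — OK
G: has rice flour, so not rice-free — no
H: has spelt, so not gluten-free — no
I: not usable as a fat; has cod, so not vegetarian — no
J: has rice, so not rice-free — reject
K: has rye, so not gluten-free — reject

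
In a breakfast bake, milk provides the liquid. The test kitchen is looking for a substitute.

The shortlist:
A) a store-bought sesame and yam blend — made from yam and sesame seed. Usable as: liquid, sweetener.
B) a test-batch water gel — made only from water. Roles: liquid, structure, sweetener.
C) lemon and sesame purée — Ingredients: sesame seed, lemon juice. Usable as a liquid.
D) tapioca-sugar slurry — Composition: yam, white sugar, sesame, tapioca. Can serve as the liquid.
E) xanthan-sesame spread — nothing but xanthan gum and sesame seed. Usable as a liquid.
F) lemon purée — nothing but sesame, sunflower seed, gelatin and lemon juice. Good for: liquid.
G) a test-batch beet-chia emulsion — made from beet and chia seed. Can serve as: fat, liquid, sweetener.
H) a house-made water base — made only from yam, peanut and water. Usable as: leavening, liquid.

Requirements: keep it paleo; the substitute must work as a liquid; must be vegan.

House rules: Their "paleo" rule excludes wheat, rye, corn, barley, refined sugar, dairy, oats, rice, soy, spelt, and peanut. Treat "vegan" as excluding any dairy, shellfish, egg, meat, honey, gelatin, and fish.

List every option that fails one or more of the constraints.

D, F, H

A: only sesame seed and yam; none excluded — OK
B: only water; none excluded — valid
C: only sesame seed and lemon juice; none excluded — keep
D: has white sugar, so not paleo — no
E: only sesame seed and xanthan gum; none excluded — valid
F: has gelatin, so not vegan — no
G: only chia seed and beet; none excluded — OK
H: has peanut, so not paleo — no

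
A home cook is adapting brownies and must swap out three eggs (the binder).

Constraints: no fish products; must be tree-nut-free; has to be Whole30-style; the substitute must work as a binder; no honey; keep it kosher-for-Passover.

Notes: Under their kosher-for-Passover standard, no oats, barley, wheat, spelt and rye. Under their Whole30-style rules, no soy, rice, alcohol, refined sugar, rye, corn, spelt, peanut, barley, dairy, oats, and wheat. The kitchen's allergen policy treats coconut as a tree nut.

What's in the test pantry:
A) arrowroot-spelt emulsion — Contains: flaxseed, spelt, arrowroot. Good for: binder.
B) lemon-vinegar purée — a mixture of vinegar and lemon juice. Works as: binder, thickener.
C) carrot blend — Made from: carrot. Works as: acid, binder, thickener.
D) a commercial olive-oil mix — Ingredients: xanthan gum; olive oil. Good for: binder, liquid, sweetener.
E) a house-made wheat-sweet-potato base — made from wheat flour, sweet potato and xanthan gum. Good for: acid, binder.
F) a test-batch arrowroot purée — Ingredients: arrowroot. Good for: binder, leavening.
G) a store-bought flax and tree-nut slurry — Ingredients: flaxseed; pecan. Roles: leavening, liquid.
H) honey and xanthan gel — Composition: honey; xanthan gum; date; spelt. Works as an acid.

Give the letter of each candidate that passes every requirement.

B, C, D, F

A: has spelt, so not kosher-for-Passover; has spelt, so not Whole30-style — reject
B: every rule checks out — keep
C: works as a binder, tree-nut-free, Whole30-style — valid
D: tree-nut-free, no honey — keep
E: has wheat flour, so not kosher-for-Passover; has wheat flour, so not Whole30-style — no
F: works as a binder, kosher-for-Passover, no fish — valid
G: not usable as a binder; has pecan, so not tree-nut-free — reject
H: not usable as a binder; has spelt, so not kosher-for-Passover (and 2 more) — no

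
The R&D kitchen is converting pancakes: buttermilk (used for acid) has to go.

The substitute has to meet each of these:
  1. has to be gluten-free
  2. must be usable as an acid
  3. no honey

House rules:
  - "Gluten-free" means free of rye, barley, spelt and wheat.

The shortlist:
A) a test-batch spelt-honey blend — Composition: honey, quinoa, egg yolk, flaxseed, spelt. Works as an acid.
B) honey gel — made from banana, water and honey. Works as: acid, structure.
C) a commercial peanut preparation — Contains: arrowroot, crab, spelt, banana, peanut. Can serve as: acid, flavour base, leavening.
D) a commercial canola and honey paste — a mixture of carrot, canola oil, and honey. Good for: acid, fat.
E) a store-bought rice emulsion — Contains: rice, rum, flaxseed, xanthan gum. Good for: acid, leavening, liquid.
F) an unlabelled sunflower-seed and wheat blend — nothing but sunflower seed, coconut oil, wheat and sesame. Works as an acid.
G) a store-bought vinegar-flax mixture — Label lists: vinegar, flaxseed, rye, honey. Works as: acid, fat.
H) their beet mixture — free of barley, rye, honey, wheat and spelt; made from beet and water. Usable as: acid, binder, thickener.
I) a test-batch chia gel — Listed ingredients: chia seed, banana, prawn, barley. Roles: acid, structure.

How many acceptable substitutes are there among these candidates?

A: has spelt, so not gluten-free; has honey, so not honey-free — no
B: has honey, so not honey-free — no
C: has spelt, so not gluten-free — no
D: has honey, so not honey-free — reject
E: every rule checks out — OK
F: has wheat, so not gluten-free — no
G: has rye, so not gluten-free; has honey, so not honey-free — no
H: gluten-free, no honey — OK
I: has barley, so not gluten-free — reject

2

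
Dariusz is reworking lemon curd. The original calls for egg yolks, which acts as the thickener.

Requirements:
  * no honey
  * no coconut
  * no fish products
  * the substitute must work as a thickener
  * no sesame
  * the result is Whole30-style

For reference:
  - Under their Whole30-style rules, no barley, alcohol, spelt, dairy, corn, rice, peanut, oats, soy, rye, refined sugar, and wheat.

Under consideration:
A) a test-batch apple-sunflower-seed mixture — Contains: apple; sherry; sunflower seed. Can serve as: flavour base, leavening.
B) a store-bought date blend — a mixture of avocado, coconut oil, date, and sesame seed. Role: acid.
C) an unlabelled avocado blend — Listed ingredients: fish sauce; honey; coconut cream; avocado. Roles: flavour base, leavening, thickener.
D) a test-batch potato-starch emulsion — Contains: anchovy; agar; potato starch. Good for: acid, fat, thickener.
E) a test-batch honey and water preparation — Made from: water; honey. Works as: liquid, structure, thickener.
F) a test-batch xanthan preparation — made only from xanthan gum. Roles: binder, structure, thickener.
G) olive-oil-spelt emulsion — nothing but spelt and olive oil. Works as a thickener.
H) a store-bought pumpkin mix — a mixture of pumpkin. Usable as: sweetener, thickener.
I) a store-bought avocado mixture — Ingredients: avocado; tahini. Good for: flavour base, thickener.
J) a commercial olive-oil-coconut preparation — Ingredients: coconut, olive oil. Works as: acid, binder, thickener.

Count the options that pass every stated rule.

2

A: not usable as a thickener; has sherry, so not Whole30-style — no
B: not usable as a thickener; has sesame seed, so not sesame-free (and 1 more) — reject
C: has coconut cream, so not coconut-free; has fish sauce, so not fish-free (and 1 more) — out
D: has anchovy, so not fish-free — out
E: has honey, so not honey-free — out
F: no fish, no coconut — keep
G: has spelt, so not Whole30-style — no
H: nothing on the exclusion list — OK
I: has tahini, so not sesame-free — no
J: has coconut, so not coconut-free — out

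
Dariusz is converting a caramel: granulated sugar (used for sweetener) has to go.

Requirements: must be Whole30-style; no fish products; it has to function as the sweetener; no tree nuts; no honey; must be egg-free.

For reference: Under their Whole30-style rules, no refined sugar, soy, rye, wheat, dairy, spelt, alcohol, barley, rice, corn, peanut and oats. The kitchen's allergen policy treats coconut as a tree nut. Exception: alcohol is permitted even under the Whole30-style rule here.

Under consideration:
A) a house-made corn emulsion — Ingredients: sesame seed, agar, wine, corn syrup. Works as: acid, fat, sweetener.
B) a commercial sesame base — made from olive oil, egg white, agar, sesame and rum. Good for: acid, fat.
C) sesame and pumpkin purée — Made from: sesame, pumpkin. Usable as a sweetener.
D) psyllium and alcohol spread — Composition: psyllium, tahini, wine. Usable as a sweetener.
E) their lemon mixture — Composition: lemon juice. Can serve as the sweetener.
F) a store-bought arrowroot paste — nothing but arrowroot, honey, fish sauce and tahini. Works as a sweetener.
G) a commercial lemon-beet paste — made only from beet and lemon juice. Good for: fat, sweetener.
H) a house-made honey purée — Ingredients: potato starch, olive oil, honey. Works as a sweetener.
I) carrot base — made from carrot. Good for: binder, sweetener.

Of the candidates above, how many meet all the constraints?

5

A: has corn syrup, so not Whole30-style — reject
B: not usable as a sweetener; has egg white, so not egg-free — out
C: only sesame and pumpkin; none excluded — valid
D: alcohol is permitted under the Whole30-style carve-out; nothing else excluded — valid
E: only lemon juice; none excluded — OK
F: has fish sauce, so not fish-free; has honey, so not honey-free — reject
G: only lemon juice and beet; none excluded — valid
H: has honey, so not honey-free — reject
I: Whole30-style, no fish — valid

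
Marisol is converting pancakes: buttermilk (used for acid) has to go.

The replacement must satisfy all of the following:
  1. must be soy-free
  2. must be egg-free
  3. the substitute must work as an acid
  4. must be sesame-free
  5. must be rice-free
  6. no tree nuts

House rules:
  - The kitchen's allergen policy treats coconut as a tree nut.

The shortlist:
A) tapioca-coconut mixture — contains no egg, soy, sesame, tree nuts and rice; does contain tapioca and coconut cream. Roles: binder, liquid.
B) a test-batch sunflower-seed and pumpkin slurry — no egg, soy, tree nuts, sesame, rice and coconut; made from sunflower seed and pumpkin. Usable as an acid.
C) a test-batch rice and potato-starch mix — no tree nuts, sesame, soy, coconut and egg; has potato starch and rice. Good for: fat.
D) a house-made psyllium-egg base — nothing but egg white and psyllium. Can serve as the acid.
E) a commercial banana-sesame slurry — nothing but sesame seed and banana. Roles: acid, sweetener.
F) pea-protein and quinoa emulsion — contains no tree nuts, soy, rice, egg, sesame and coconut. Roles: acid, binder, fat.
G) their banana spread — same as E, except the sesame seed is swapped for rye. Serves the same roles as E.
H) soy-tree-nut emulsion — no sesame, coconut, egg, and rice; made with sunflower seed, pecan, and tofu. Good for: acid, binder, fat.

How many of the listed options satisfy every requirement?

3

A: not usable as an acid; has coconut cream, so not tree-nut-free — out
B: no rice, no soy — keep
C: not usable as an acid; has rice, so not rice-free — no
D: has egg white, so not egg-free — no
E: has sesame seed, so not sesame-free — reject
F: works as an acid, no egg, no rice — valid
G: works as an acid, tree-nut-free, no rice — OK
H: has pecan, so not tree-nut-free; has tofu, so not soy-free — no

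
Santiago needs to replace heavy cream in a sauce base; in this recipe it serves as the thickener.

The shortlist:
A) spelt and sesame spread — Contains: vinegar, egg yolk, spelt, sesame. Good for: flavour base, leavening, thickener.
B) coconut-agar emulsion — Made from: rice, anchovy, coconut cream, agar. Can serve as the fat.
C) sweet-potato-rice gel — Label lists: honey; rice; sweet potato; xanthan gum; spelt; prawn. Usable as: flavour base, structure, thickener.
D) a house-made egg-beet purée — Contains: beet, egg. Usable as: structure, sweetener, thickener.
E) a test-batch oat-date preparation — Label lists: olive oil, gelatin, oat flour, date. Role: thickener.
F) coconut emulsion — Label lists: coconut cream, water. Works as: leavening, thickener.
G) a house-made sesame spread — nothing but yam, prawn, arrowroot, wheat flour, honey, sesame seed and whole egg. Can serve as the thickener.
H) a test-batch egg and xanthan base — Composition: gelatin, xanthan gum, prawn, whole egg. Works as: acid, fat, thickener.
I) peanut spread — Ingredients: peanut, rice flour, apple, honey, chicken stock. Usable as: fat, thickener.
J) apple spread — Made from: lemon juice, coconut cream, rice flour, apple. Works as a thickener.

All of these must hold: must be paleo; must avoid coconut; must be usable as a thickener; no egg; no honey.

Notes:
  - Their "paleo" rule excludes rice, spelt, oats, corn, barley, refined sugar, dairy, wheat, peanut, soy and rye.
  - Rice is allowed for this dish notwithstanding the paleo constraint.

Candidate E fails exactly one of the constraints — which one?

paleo

usable as a thickener: satisfied
paleo: has oat flour — fails
coconut-free: satisfied
honey-free: satisfied
egg-free: satisfied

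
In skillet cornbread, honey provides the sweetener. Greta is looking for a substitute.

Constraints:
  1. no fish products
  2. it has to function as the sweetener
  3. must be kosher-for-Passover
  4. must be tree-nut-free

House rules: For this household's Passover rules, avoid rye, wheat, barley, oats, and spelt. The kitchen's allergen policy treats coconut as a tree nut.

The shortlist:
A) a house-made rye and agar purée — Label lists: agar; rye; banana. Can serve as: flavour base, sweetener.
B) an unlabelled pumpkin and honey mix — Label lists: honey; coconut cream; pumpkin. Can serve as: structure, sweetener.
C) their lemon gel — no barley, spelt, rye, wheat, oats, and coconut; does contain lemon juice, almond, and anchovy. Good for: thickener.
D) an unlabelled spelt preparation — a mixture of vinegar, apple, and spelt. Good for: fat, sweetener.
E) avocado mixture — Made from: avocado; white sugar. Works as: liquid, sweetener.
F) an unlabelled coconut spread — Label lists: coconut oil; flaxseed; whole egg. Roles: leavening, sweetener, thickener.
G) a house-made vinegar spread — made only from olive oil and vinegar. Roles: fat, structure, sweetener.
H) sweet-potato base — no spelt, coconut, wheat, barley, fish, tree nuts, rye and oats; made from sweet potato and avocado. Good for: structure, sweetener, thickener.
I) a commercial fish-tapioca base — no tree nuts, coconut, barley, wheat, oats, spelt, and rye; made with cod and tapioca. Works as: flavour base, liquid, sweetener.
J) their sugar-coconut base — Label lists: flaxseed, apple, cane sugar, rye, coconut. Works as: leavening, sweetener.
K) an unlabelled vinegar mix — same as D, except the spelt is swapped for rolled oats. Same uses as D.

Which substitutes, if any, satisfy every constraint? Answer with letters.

E, G, H

A: has rye, so not kosher-for-Passover — out
B: has coconut cream, so not tree-nut-free — out
C: not usable as a sweetener; has almond, so not tree-nut-free (and 1 more) — no
D: has spelt, so not kosher-for-Passover — no
E: nothing on the exclusion list — valid
F: has coconut oil, so not tree-nut-free — out
G: works as a sweetener, no fish, kosher-for-Passover — valid
H: works as a sweetener, kosher-for-Passover, tree-nut-free — valid
I: has cod, so not fish-free — reject
J: has rye, so not kosher-for-Passover; has coconut, so not tree-nut-free — out
K: has rolled oats, so not kosher-for-Passover — no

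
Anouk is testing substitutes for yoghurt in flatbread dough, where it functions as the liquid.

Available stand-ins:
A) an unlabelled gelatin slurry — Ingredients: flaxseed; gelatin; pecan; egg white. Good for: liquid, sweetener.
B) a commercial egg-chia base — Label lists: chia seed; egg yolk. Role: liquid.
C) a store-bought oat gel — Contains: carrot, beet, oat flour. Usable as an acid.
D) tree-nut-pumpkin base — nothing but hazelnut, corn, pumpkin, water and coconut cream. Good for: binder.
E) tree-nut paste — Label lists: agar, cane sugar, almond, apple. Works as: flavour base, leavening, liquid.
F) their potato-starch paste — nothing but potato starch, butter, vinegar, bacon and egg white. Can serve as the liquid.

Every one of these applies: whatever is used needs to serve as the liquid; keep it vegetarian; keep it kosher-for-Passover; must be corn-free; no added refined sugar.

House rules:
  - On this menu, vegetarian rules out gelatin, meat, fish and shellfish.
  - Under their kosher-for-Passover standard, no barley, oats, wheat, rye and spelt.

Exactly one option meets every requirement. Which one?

A: has gelatin, so not vegetarian — out
B: every rule checks out — valid
C: not usable as a liquid; has oat flour, so not kosher-for-Passover — no
D: not usable as a liquid; has corn, so not corn-free — no
E: has cane sugar, so not no-added-sugar — no
F: has bacon, so not vegetarian — no

B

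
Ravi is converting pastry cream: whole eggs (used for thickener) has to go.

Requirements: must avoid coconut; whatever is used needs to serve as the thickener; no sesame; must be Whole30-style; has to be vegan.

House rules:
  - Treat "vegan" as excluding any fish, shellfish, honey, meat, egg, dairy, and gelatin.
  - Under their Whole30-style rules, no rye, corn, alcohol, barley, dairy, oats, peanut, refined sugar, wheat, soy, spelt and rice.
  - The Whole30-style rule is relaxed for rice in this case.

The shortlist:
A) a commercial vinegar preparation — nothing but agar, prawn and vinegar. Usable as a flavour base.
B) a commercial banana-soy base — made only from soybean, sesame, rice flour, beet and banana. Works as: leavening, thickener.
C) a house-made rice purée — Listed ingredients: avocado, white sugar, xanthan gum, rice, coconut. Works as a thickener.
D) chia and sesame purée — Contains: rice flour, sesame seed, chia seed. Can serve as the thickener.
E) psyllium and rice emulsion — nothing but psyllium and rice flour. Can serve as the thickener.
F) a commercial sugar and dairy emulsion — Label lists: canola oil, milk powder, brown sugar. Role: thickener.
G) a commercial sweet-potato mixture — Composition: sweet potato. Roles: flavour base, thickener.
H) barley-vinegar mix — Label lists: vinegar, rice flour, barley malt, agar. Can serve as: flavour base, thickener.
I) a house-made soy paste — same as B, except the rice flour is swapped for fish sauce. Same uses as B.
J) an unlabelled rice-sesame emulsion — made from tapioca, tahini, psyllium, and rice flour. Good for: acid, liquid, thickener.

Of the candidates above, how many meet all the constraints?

2

A: not usable as a thickener; has prawn, so not vegan — reject
B: has soybean, so not Whole30-style; has sesame, so not sesame-free — reject
C: has white sugar, so not Whole30-style; has coconut, so not coconut-free — out
D: has sesame seed, so not sesame-free — reject
E: rice is permitted under the Whole30-style carve-out; nothing else excluded — valid
F: has milk powder, so not vegan; has milk powder, so not Whole30-style — no
G: works as a thickener, no coconut, vegan — OK
H: has barley malt, so not Whole30-style — no
I: has fish sauce, so not vegan; has soybean, so not Whole30-style (and 1 more) — reject
J: has tahini, so not sesame-free — reject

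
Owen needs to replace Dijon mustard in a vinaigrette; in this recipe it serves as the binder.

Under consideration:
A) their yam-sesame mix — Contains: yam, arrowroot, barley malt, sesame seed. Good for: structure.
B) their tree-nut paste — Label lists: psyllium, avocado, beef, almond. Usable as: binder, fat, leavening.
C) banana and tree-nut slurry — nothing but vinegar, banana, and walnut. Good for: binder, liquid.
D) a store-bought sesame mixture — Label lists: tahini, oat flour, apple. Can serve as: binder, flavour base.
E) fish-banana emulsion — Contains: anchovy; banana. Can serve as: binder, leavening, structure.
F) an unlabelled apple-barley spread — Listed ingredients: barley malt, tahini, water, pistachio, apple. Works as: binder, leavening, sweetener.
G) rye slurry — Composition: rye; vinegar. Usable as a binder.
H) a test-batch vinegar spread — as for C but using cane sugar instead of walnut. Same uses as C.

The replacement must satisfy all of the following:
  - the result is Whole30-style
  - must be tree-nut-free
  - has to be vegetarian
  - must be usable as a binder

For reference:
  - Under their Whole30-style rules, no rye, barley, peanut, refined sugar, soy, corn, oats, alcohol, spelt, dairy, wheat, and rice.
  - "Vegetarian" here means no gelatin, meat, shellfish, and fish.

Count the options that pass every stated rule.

A: not usable as a binder; has barley malt, so not Whole30-style — reject
B: has beef, so not vegetarian; has almond, so not tree-nut-free — out
C: has walnut, so not tree-nut-free — reject
D: has oat flour, so not Whole30-style — no
E: has anchovy, so not vegetarian — out
F: has barley malt, so not Whole30-style; has pistachio, so not tree-nut-free — no
G: has rye, so not Whole30-style — out
H: has cane sugar, so not Whole30-style — out

0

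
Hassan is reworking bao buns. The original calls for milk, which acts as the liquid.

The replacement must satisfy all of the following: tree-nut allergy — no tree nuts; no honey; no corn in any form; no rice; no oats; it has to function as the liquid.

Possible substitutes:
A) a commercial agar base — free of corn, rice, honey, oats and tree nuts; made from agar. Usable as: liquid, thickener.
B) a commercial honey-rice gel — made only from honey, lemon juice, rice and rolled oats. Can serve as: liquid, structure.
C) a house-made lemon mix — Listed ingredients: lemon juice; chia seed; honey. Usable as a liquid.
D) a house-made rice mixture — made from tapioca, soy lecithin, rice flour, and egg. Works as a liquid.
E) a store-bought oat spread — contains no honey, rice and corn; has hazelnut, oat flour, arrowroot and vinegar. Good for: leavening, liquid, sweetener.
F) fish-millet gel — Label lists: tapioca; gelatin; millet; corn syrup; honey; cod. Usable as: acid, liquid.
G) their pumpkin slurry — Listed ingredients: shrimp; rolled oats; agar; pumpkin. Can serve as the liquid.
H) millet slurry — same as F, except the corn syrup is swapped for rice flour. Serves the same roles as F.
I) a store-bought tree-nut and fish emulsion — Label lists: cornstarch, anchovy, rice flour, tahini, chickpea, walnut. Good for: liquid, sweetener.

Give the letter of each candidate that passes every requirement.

A

A: works as a liquid, no honey, no rice — OK
B: has rolled oats, so not oat-free; has honey, so not honey-free (and 1 more) — no
C: has honey, so not honey-free — out
D: has rice flour, so not rice-free — reject
E: has oat flour, so not oat-free; has hazelnut, so not tree-nut-free — out
F: has honey, so not honey-free; has corn syrup, so not corn-free — out
G: has rolled oats, so not oat-free — out
H: has honey, so not honey-free; has rice flour, so not rice-free — out
I: has rice flour, so not rice-free; has walnut, so not tree-nut-free (and 1 more) — out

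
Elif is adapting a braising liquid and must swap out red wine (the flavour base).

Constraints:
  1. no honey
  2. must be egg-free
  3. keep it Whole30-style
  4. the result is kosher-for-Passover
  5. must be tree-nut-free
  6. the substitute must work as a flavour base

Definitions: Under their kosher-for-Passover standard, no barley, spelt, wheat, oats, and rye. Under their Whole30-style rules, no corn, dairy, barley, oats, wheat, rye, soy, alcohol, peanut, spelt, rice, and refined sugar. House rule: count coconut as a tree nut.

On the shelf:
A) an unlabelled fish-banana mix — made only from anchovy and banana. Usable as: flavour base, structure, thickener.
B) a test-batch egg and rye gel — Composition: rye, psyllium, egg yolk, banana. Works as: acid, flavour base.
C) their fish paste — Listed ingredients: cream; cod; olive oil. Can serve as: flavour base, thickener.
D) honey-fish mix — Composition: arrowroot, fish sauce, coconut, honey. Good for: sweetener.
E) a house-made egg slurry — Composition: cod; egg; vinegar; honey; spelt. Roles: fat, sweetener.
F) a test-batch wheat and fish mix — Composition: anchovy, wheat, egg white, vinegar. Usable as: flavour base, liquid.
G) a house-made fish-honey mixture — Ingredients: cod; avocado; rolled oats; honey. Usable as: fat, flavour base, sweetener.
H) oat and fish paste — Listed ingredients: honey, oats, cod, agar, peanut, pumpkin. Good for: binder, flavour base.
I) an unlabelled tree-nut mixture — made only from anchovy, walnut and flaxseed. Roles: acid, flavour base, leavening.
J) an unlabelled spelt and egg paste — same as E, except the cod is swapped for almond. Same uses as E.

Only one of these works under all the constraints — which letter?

A: works as a flavour base, no honey, tree-nut-free — valid
B: has rye, so not kosher-for-Passover; has rye, so not Whole30-style (and 1 more) — out
C: has cream, so not Whole30-style — out
D: not usable as a flavour base; has coconut, so not tree-nut-free (and 1 more) — no
E: not usable as a flavour base; has spelt, so not kosher-for-Passover (and 3 more) — no
F: has wheat, so not kosher-for-Passover; has wheat, so not Whole30-style (and 1 more) — reject
G: has rolled oats, so not kosher-for-Passover; has rolled oats, so not Whole30-style (and 1 more) — no
H: has oats, so not kosher-for-Passover; has oats, so not Whole30-style (and 1 more) — out
I: has walnut, so not tree-nut-free — out
J: not usable as a flavour base; has spelt, so not kosher-for-Passover (and 4 more) — reject

A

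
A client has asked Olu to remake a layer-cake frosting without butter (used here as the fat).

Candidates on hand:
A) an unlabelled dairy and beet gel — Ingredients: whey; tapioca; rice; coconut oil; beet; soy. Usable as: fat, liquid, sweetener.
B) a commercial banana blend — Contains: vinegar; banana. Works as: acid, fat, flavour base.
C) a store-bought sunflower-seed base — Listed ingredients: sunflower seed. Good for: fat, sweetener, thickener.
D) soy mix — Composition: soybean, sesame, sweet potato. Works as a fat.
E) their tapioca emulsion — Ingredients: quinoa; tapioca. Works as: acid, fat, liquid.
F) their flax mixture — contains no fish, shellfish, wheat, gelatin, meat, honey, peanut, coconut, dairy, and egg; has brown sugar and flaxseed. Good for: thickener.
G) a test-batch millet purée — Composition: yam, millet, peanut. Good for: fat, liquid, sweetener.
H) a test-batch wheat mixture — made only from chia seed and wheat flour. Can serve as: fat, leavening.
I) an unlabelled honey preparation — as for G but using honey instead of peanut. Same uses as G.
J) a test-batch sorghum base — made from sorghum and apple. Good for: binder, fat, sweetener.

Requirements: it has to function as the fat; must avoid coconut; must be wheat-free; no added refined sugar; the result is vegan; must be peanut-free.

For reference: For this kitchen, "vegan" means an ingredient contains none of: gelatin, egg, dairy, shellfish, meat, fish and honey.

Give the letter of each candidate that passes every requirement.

B, C, D, E, J

A: has whey, so not vegan; has coconut oil, so not coconut-free — reject
B: all constraints satisfied — OK
C: only sunflower seed; none excluded — keep
D: only sesame, soybean and sweet potato; none excluded — keep
E: all constraints satisfied — OK
F: not usable as a fat; has brown sugar, so not no-added-sugar — no
G: has peanut, so not peanut-free — reject
H: has wheat flour, so not wheat-free — no
I: has honey, so not vegan — no
J: works as a fat, no wheat, no refined sugar — valid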